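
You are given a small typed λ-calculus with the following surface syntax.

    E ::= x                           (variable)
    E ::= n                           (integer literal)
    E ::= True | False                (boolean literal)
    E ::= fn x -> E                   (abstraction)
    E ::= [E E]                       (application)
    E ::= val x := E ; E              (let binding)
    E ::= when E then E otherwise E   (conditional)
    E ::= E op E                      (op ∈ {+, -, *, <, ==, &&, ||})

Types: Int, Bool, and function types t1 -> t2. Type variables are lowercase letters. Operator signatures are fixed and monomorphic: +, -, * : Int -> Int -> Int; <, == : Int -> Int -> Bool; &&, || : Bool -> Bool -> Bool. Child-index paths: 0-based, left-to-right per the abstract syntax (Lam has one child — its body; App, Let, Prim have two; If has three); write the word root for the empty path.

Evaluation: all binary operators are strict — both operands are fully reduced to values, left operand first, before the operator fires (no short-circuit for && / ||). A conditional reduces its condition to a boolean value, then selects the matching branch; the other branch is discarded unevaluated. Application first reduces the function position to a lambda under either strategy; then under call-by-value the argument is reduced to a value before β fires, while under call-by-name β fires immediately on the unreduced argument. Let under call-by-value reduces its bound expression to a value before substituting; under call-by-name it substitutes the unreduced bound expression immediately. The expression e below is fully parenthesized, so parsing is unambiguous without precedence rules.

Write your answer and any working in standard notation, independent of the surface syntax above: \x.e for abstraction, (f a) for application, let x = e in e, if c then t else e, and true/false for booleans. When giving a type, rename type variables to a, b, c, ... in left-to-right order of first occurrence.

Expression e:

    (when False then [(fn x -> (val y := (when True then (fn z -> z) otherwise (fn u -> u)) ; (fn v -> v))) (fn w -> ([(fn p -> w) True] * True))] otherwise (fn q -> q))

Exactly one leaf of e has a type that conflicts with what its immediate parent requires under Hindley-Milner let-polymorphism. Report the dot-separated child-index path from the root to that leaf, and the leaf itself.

Working:
  unify Bool ~ Bool
  unify Bool ~ Bool
z : b
\z._ : b -> b
u : c
\u._ : c -> c
  unify b -> b ~ c -> c
  unify b ~ c
  unify c ~ c
let y : forall. c -> c
v : d
\v._ : d -> d
\x._ : a -> d -> d
w : e
\p._ : f -> e
  unify f -> e ~ Bool -> g
  unify f ~ Bool
  unify e ~ g
_ _ : g
  unify g ~ Int
  unify Bool ~ Int
  FAIL: mismatch Bool ~ Int

Answer: 1.1.0.1 : true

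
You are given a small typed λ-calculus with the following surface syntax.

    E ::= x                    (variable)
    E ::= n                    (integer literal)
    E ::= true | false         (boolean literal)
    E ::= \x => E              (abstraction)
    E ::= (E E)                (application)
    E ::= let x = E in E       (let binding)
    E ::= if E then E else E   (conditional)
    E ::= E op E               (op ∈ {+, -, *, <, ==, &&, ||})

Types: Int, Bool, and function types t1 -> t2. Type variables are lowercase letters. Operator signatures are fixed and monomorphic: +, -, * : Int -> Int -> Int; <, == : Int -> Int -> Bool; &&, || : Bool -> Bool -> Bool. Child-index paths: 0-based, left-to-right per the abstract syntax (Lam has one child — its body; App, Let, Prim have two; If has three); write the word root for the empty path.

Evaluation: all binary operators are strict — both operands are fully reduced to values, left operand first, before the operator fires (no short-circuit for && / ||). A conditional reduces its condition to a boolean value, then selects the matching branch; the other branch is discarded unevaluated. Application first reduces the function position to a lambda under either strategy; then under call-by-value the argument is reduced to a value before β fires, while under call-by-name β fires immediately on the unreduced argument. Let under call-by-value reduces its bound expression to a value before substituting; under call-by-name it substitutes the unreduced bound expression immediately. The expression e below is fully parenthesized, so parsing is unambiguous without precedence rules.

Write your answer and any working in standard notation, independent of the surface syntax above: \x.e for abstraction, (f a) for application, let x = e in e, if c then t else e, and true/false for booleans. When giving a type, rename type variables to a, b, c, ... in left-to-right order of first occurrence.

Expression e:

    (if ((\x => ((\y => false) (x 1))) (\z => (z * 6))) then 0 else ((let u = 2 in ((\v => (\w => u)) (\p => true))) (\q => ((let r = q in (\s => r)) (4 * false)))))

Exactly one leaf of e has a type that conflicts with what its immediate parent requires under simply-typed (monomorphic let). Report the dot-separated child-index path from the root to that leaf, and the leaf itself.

Derivation:
\y._ : b -> Bool
x : a
  unify a ~ Int -> c
_ _ : c
  unify b -> Bool ~ c -> d
  unify b ~ c
  unify Bool ~ d
_ _ : Bool
\x._ : (Int -> c) -> Bool
z : e
  unify e ~ Int
  unify Int ~ Int
\z._ : Int -> Int
  unify (Int -> c) -> Bool ~ (Int -> Int) -> f
  unify Int -> c ~ Int -> Int
  unify Int ~ Int
  unify c ~ Int
  unify Bool ~ f
_ _ : Bool
  unify Bool ~ Bool
let u : Int
u : Int
\w._ : h -> Int
\v._ : g -> h -> Int
\p._ : i -> Bool
  unify g -> h -> Int ~ (i -> Bool) -> j
  unify g ~ i -> Bool
  unify h -> Int ~ j
_ _ : h -> Int
q : k
let r : k
r : k
\s._ : l -> k
  unify Int ~ Int
  unify Bool ~ Int
  FAIL: mismatch Bool ~ Int

Answer: 2.1.0.1.1 : false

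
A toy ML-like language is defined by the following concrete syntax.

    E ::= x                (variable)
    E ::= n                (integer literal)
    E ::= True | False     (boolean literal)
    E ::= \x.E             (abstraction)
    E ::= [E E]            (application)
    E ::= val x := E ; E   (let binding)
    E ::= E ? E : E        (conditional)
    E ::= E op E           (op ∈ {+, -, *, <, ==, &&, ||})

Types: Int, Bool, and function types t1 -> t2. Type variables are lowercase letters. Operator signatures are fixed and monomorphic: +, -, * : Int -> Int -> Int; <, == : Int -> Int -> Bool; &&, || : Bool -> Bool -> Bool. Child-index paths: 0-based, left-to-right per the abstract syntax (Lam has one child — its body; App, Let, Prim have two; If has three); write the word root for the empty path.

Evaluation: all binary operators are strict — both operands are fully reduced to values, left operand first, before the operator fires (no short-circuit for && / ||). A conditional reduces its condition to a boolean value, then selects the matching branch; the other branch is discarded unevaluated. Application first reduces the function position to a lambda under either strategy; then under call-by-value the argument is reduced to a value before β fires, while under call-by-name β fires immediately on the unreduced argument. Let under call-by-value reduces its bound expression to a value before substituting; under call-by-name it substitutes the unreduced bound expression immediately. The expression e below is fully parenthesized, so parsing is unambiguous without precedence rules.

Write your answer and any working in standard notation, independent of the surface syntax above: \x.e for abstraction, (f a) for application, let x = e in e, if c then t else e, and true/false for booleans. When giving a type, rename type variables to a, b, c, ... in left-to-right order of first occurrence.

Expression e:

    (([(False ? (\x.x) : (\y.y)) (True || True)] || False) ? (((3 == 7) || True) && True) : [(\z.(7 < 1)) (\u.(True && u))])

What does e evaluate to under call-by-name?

Answer: true

Derivation:
step 0: (if (((if false then (\x.x) else (\y.y)) (true || true)) || false) then (((3 == 7) || true) && true) else ((\z.(7 < 1)) (\u.(true && u))))
step 1: [if@0.0.0] (if (((\y.y) (true || true)) || false) then (((3 == 7) || true) && true) else ((\z.(7 < 1)) (\u.(true && u))))
step 2: [beta@0.0] (if ((true || true) || false) then (((3 == 7) || true) && true) else ((\z.(7 < 1)) (\u.(true && u))))
step 3: [delta@0.0] (if (true || false) then (((3 == 7) || true) && true) else ((\z.(7 < 1)) (\u.(true && u))))
step 4: [delta@0] (if true then (((3 == 7) || true) && true) else ((\z.(7 < 1)) (\u.(true && u))))
step 5: [if@root] (((3 == 7) || true) && true)
step 6: [delta@0.0] ((false || true) && true)
step 7: [delta@0] (true && true)
step 8: [delta@root] true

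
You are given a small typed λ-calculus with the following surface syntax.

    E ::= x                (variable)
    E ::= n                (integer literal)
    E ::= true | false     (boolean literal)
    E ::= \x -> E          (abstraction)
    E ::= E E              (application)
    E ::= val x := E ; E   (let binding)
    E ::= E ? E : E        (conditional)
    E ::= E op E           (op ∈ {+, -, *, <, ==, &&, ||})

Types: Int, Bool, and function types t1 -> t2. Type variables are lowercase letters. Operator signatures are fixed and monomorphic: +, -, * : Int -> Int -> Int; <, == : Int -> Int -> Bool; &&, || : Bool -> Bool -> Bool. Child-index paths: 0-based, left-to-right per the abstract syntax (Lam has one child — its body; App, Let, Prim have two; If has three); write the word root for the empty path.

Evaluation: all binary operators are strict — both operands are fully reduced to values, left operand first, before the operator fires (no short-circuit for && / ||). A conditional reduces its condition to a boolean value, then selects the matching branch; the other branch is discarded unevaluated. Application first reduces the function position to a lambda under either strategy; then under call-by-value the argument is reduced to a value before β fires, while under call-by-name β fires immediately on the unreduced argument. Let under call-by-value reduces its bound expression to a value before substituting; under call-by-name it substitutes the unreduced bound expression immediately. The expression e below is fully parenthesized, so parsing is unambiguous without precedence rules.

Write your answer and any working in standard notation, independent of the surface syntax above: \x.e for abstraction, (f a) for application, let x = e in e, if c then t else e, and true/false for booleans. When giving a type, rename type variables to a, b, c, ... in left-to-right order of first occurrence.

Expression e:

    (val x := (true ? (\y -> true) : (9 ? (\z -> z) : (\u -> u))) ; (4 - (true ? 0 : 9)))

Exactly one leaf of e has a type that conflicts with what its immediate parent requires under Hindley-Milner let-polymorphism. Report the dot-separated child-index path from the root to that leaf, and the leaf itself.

Answer: 0.2.0 : 9

Trace:
  unify Bool ~ Bool
\y._ : a -> Bool
  unify Int ~ Bool
  FAIL: mismatch Int ~ Bool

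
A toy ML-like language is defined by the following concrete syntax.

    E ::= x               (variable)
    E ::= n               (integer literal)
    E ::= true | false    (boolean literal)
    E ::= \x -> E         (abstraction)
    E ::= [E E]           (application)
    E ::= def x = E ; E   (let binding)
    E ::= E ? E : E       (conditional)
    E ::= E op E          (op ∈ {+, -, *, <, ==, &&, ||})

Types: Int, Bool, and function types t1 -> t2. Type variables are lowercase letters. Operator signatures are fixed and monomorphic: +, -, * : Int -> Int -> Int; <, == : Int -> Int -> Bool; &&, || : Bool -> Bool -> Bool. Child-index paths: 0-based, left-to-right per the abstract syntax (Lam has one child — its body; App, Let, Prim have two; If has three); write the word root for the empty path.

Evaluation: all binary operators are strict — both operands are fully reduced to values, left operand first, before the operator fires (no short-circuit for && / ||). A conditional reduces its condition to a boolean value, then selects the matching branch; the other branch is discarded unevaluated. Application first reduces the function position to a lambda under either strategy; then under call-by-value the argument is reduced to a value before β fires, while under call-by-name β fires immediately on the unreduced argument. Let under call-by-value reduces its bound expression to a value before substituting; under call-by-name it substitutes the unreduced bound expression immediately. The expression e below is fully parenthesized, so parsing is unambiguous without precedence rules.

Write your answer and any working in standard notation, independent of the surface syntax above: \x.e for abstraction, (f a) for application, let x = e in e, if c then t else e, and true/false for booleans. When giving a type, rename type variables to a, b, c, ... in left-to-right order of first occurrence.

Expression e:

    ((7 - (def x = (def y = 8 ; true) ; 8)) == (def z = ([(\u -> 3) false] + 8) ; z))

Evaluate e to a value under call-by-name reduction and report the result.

Answer: false

Working:
step 0: ((7 - (let x = (let y = 8 in true) in 8)) == (let z = (((\u.3) false) + 8) in z))
step 1: [let@0.1] ((7 - 8) == (let z = (((\u.3) false) + 8) in z))
step 2: [delta@0] (-1 == (let z = (((\u.3) false) + 8) in z))
step 3: [let@1] (-1 == (((\u.3) false) + 8))
step 4: [beta@1.0] (-1 == (3 + 8))
step 5: [delta@1] (-1 == 11)
step 6: [delta@root] false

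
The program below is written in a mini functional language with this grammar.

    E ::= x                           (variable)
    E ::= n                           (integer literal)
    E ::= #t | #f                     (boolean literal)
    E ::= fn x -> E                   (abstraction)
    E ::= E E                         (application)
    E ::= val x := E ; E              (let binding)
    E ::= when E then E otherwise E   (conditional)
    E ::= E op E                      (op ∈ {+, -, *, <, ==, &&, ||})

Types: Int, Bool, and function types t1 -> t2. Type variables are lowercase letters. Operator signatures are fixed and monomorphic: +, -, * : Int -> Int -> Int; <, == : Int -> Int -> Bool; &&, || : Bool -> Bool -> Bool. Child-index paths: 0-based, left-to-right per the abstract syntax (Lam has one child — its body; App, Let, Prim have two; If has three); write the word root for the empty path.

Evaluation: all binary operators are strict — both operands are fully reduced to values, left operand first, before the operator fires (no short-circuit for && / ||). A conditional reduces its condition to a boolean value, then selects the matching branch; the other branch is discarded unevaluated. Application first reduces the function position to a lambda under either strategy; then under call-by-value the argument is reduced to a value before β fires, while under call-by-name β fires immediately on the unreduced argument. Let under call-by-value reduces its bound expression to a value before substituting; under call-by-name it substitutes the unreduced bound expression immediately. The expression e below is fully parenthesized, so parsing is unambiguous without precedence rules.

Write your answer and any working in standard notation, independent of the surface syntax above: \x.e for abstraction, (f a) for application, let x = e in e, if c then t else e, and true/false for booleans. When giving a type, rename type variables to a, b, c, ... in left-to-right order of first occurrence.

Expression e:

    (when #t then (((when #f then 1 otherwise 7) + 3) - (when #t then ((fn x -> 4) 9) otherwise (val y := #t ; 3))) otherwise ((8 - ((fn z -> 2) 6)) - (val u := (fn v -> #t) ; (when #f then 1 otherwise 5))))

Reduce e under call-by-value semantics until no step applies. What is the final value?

Answer: 6

Working:
step 0: (if true then (((if false then 1 else 7) + 3) - (if true then ((\x.4) 9) else (let y = true in 3))) else ((8 - ((\z.2) 6)) - (let u = (\v.true) in (if false then 1 else 5))))
step 1: [if@root] (((if false then 1 else 7) + 3) - (if true then ((\x.4) 9) else (let y = true in 3)))
step 2: [if@0.0] ((7 + 3) - (if true then ((\x.4) 9) else (let y = true in 3)))
step 3: [delta@0] (10 - (if true then ((\x.4) 9) else (let y = true in 3)))
step 4: [if@1] (10 - ((\x.4) 9))
step 5: [beta@1] (10 - 4)
step 6: [delta@root] 6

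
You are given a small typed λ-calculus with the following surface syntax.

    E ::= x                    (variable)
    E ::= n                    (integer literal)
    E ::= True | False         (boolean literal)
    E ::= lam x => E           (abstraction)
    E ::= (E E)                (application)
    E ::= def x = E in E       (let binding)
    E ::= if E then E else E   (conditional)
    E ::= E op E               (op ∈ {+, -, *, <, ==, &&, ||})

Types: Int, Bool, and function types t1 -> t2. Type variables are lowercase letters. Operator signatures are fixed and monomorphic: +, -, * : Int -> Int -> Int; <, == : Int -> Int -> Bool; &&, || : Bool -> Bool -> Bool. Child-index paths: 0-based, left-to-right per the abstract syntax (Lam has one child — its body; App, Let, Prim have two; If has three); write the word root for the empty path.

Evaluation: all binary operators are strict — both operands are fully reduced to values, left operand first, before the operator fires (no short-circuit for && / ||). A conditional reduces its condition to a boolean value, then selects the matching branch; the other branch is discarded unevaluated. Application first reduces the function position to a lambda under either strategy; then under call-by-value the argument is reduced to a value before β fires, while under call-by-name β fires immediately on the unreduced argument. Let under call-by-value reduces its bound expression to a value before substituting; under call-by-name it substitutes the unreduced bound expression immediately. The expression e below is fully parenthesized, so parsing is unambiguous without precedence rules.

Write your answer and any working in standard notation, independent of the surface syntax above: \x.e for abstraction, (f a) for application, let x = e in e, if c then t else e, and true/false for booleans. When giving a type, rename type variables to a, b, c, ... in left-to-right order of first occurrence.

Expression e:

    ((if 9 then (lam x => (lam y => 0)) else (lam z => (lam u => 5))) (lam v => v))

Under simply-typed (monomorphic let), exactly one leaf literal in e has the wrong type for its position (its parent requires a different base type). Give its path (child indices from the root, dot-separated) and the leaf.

Answer: 0.0 : 9

Derivation:
  unify Int ~ Bool
  FAIL: mismatch Int ~ Bool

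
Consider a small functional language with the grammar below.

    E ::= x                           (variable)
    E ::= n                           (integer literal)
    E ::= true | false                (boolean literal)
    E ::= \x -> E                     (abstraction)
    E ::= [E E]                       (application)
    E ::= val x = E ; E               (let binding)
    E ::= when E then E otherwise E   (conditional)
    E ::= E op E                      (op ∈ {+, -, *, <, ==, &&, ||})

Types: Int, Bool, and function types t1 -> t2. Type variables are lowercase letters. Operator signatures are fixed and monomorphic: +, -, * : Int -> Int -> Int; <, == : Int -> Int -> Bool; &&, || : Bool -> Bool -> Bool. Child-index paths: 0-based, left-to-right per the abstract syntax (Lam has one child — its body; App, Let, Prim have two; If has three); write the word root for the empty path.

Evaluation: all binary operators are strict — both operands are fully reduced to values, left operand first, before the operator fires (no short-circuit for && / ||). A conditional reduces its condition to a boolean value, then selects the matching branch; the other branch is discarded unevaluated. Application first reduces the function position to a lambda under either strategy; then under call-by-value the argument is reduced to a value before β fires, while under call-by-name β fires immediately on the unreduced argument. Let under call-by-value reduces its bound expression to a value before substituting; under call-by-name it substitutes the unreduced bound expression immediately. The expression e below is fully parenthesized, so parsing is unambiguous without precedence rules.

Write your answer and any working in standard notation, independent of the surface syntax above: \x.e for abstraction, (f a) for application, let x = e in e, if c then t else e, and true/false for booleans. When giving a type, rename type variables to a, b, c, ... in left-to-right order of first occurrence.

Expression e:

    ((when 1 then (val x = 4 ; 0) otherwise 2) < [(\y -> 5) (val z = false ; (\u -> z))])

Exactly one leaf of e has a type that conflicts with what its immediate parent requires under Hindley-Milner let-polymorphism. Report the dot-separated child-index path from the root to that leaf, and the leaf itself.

Derivation:
  unify Int ~ Bool
  FAIL: mismatch Int ~ Bool

Answer: 0.0 : 1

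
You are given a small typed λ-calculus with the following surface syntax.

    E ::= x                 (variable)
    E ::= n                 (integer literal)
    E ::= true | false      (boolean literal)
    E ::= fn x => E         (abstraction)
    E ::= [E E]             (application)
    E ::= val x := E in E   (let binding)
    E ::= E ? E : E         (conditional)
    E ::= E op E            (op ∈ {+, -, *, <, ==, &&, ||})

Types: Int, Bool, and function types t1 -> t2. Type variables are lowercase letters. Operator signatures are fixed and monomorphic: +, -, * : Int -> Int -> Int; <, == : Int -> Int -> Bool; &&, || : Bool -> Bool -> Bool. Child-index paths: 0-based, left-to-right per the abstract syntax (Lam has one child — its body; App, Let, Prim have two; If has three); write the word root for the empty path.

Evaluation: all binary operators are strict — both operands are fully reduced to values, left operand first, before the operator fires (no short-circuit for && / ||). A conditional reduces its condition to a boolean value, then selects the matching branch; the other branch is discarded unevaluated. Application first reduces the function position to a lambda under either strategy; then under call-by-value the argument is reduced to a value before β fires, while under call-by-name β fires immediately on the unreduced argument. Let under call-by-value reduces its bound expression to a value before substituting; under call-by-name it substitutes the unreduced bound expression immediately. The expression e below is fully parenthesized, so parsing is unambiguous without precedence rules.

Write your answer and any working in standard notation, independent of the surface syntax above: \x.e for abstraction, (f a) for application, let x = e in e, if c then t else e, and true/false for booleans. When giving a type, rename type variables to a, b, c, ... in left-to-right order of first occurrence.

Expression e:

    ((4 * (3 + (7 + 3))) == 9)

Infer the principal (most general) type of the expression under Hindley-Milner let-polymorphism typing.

Answer: Bool

Trace:
  unify Int ~ Int
  unify Int ~ Int
  unify Int ~ Int
  unify Int ~ Int
  unify Int ~ Int
  unify Int ~ Int
  unify Int ~ Int
  unify Int ~ Int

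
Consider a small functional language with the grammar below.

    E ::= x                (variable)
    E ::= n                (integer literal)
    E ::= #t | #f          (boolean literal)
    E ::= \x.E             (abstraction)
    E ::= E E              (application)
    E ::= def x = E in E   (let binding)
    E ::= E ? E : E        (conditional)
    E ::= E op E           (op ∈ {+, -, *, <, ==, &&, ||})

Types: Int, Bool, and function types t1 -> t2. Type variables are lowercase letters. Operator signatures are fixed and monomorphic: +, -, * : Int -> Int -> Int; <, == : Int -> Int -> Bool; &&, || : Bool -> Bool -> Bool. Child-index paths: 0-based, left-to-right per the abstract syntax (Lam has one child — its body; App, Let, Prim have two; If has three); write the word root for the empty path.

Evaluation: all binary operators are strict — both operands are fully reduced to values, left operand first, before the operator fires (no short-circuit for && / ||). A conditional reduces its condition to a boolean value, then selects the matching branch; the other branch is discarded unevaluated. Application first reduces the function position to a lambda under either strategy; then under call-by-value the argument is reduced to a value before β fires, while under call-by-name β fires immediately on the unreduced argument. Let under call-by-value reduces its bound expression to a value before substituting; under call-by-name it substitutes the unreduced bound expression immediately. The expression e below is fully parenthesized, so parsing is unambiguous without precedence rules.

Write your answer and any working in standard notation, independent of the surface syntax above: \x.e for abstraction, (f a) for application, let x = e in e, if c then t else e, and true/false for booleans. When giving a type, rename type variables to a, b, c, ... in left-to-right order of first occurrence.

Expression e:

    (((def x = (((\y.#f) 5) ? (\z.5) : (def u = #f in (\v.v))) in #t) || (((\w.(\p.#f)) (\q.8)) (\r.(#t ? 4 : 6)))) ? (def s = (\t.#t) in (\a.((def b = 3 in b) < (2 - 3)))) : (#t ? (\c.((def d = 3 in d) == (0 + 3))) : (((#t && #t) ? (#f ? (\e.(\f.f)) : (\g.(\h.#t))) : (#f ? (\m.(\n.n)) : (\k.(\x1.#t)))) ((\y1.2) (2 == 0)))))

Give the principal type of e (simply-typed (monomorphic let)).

Answer: Bool -> Bool

Trace:
\y._ : a -> Bool
  unify a -> Bool ~ Int -> b
  unify a ~ Int
  unify Bool ~ b
_ _ : Bool
  unify Bool ~ Bool
\z._ : c -> Int
let u : Bool
v : d
\v._ : d -> d
  unify c -> Int ~ d -> d
  unify c ~ d
  unify Int ~ d
let x : Int -> Int
  unify Bool ~ Bool
\p._ : f -> Bool
\w._ : e -> f -> Bool
\q._ : g -> Int
  unify e -> f -> Bool ~ (g -> Int) -> h
  unify e ~ g -> Int
  unify f -> Bool ~ h
_ _ : f -> Bool
  unify Bool ~ Bool
  unify Int ~ Int
\r._ : i -> Int
  unify f -> Bool ~ (i -> Int) -> j
  unify f ~ i -> Int
  unify Bool ~ j
_ _ : Bool
  unify Bool ~ Bool
  unify Bool ~ Bool
\t._ : k -> Bool
let s : k -> Bool
let b : Int
b : Int
  unify Int ~ Int
  unify Int ~ Int
  unify Int ~ Int
  unify Int ~ Int
\a._ : l -> Bool
  unify Bool ~ Bool
let d : Int
d : Int
  unify Int ~ Int
  unify Int ~ Int
  unify Int ~ Int
  unify Int ~ Int
\c._ : m -> Bool
  unify Bool ~ Bool
  unify Bool ~ Bool
  unify Bool ~ Bool
  unify Bool ~ Bool
f : o
\f._ : o -> o
\e._ : n -> o -> o
\h._ : q -> Bool
\g._ : p -> q -> Bool
  unify n -> o -> o ~ p -> q -> Bool
  unify n ~ p
  unify o -> o ~ q -> Bool
  unify o ~ q
  unify q ~ Bool
  unify Bool ~ Bool
n : s
\n._ : s -> s
\m._ : r -> s -> s
\x1._ : u -> Bool
\k._ : t -> u -> Bool
  unify r -> s -> s ~ t -> u -> Bool
  unify r ~ t
  unify s -> s ~ u -> Bool
  unify s ~ u
  unify u ~ Bool
  unify p -> Bool -> Bool ~ t -> Bool -> Bool
  unify p ~ t
  unify Bool -> Bool ~ Bool -> Bool
  unify Bool ~ Bool
  unify Bool ~ Bool
\y1._ : v -> Int
  unify Int ~ Int
  unify Int ~ Int
  unify v -> Int ~ Bool -> w
  unify v ~ Bool
  unify Int ~ w
_ _ : Int
  unify t -> Bool -> Bool ~ Int -> x
  unify t ~ Int
  unify Bool -> Bool ~ x
_ _ : Bool -> Bool
  unify m -> Bool ~ Bool -> Bool
  unify m ~ Bool
  unify Bool ~ Bool
  unify l -> Bool ~ Bool -> Bool
  unify l ~ Bool
  unify Bool ~ Bool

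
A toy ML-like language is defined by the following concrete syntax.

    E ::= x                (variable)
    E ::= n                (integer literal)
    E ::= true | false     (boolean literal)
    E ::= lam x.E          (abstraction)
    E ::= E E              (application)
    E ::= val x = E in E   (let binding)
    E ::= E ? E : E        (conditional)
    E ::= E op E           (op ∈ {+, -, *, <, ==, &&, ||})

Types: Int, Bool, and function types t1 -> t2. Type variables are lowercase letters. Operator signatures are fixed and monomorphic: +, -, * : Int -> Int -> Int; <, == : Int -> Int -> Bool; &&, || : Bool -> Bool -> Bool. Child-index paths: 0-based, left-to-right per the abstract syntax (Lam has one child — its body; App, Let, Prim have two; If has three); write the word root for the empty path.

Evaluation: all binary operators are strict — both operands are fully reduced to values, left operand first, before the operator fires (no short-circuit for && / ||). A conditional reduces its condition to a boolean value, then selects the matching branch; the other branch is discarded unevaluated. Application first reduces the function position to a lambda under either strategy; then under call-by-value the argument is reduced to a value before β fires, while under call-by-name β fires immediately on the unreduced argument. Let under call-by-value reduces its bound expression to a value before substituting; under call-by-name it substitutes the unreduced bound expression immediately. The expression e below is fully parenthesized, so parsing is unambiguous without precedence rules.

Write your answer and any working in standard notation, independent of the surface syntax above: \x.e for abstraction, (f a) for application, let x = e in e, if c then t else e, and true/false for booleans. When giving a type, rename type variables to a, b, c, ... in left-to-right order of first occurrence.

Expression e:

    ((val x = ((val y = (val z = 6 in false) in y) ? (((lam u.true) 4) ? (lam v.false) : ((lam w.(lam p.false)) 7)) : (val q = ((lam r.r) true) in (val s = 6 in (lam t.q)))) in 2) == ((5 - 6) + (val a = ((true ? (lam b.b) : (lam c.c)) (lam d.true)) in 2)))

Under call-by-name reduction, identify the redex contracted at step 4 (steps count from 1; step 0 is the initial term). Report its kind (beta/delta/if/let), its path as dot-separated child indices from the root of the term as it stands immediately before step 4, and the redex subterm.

Derivation:
step 0: ((let x = (if (let y = (let z = 6 in false) in y) then (if ((\u.true) 4) then (\v.false) else ((\w.(\p.false)) 7)) else (let q = ((\r.r) true) in (let s = 6 in (\t.q)))) in 2) == ((5 - 6) + (let a = ((if true then (\b.b) else (\c.c)) (\d.true)) in 2)))
step 1: [let@0] (2 == ((5 - 6) + (let a = ((if true then (\b.b) else (\c.c)) (\d.true)) in 2)))
step 2: [delta@1.0] (2 == (-1 + (let a = ((if true then (\b.b) else (\c.c)) (\d.true)) in 2)))
step 3: [let@1.1] (2 == (-1 + 2))
step 4: [delta@1] (2 == 1)

Answer: delta at 1 : (-1 + 2)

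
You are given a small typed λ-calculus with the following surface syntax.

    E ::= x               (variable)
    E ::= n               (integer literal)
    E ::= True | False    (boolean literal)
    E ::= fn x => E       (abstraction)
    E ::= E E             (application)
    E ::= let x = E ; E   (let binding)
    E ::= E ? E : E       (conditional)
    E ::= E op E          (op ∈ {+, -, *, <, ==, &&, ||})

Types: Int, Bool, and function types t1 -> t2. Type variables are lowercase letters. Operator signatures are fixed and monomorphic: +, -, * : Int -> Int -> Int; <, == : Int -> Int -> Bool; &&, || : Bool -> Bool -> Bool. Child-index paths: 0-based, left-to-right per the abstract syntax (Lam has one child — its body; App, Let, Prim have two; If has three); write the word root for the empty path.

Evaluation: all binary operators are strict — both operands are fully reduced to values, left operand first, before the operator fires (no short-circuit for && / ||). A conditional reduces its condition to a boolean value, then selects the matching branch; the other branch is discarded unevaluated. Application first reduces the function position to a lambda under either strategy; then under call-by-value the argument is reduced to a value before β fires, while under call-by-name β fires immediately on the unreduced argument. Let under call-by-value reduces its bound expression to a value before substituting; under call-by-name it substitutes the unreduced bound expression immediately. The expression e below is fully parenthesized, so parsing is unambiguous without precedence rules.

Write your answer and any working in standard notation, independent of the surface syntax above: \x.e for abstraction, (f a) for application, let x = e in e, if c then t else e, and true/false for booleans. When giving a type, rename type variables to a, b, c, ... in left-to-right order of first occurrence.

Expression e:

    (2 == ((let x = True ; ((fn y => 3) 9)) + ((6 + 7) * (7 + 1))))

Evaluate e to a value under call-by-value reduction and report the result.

Answer: false

Working:
step 0: (2 == ((let x = true in ((\y.3) 9)) + ((6 + 7) * (7 + 1))))
step 1: [let@1.0] (2 == (((\y.3) 9) + ((6 + 7) * (7 + 1))))
step 2: [beta@1.0] (2 == (3 + ((6 + 7) * (7 + 1))))
step 3: [delta@1.1.0] (2 == (3 + (13 * (7 + 1))))
step 4: [delta@1.1.1] (2 == (3 + (13 * 8)))
step 5: [delta@1.1] (2 == (3 + 104))
step 6: [delta@1] (2 == 107)
step 7: [delta@root] false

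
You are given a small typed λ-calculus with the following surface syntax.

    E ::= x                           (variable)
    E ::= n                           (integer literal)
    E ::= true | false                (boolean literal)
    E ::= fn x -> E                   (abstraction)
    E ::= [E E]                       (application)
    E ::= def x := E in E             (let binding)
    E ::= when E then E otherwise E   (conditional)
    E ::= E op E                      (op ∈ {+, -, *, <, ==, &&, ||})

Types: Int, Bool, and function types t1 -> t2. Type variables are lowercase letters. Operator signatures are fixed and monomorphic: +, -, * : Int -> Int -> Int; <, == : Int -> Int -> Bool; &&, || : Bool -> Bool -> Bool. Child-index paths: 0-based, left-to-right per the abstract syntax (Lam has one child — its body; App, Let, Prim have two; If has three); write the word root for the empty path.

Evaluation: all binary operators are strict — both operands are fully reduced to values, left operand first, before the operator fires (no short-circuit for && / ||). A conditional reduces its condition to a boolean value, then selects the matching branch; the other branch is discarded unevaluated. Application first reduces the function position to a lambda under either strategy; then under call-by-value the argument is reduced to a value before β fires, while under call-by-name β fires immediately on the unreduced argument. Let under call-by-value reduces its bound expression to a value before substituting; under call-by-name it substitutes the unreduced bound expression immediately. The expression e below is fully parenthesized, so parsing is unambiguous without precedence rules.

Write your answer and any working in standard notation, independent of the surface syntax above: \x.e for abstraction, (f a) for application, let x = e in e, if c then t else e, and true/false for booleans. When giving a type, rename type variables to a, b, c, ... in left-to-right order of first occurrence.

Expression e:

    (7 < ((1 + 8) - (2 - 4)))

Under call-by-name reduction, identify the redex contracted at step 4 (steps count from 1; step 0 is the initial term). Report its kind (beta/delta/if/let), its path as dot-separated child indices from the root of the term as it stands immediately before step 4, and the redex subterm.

Answer: delta at root : (7 < 11)

Trace:
step 0: (7 < ((1 + 8) - (2 - 4)))
step 1: [delta@1.0] (7 < (9 - (2 - 4)))
step 2: [delta@1.1] (7 < (9 - -2))
step 3: [delta@1] (7 < 11)
step 4: [delta@root] true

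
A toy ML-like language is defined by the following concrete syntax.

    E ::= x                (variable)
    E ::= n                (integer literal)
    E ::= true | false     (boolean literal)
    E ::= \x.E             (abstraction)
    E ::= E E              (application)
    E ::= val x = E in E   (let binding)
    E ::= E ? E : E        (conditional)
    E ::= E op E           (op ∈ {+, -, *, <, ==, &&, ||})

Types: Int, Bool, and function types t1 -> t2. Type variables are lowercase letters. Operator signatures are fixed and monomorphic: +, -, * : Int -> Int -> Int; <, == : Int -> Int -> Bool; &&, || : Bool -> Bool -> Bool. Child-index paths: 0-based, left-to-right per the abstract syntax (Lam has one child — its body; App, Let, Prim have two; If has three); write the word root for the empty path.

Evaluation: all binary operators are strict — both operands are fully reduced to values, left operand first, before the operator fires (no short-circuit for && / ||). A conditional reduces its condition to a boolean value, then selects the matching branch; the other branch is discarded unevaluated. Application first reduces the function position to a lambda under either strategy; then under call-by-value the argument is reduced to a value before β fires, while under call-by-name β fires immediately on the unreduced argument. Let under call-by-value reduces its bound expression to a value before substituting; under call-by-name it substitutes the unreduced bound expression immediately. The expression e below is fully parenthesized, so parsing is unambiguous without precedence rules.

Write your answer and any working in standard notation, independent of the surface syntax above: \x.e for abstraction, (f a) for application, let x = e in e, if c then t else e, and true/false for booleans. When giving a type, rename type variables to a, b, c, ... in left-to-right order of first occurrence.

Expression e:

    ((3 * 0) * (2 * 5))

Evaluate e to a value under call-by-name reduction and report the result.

Answer: 0

Trace:
step 0: ((3 * 0) * (2 * 5))
step 1: [delta@0] (0 * (2 * 5))
step 2: [delta@1] (0 * 10)
step 3: [delta@root] 0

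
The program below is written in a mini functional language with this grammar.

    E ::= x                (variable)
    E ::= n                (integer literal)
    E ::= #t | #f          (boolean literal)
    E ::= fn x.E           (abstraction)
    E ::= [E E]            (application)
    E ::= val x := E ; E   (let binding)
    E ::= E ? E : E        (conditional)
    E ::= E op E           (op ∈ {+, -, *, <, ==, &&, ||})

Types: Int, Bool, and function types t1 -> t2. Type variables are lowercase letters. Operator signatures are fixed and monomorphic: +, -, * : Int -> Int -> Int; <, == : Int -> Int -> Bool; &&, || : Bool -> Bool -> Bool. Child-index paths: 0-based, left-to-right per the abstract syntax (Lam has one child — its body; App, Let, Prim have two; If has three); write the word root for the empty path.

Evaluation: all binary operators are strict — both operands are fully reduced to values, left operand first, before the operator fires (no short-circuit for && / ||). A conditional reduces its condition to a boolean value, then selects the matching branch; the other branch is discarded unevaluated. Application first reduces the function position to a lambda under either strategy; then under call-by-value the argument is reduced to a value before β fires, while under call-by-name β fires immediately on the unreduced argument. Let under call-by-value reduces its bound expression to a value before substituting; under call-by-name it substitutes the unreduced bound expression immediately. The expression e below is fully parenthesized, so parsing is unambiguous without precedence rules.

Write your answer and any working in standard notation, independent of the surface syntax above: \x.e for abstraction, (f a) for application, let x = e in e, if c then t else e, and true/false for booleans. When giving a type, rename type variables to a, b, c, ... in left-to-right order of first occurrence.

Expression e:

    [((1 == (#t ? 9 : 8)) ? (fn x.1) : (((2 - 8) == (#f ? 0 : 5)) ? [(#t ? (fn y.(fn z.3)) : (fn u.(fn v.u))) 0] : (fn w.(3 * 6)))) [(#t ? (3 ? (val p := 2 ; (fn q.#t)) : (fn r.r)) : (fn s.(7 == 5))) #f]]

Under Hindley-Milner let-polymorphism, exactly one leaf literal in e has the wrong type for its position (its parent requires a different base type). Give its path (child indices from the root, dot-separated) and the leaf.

Answer: 1.0.1.0 : 3

Trace:
  unify Int ~ Int
  unify Bool ~ Bool
  unify Int ~ Int
  unify Int ~ Int
  unify Bool ~ Bool
\x._ : a -> Int
  unify Int ~ Int
  unify Int ~ Int
  unify Int ~ Int
  unify Bool ~ Bool
  unify Int ~ Int
  unify Int ~ Int
  unify Bool ~ Bool
  unify Bool ~ Bool
\z._ : c -> Int
\y._ : b -> c -> Int
u : d
\v._ : e -> d
\u._ : d -> e -> d
  unify b -> c -> Int ~ d -> e -> d
  unify b ~ d
  unify c -> Int ~ e -> d
  unify c ~ e
  unify Int ~ d
  unify Int -> e -> Int ~ Int -> f
  unify Int ~ Int
  unify e -> Int ~ f
_ _ : e -> Int
  unify Int ~ Int
  unify Int ~ Int
\w._ : g -> Int
  unify e -> Int ~ g -> Int
  unify e ~ g
  unify Int ~ Int
  unify a -> Int ~ g -> Int
  unify a ~ g
  unify Int ~ Int
  unify Bool ~ Bool
  unify Int ~ Bool
  FAIL: mismatch Int ~ Bool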